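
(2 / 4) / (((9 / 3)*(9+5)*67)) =1 / 5628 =0.00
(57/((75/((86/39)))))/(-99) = -1634/96525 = -0.02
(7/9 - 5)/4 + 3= 35/18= 1.94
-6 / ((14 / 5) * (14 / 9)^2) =-1215 / 1372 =-0.89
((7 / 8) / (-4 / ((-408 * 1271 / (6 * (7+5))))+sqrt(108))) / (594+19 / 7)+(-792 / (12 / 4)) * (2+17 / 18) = -109142326157459159 / 140406079961064+22876260001 * sqrt(3) / 280812159922128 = -777.33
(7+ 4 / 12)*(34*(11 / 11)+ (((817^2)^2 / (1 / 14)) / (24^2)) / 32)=34306703961101 / 13824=2481677080.52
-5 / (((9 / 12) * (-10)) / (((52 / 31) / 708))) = 26 / 16461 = 0.00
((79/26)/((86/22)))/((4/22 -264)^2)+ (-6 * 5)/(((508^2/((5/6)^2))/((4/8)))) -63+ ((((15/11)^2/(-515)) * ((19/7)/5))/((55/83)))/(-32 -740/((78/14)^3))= -592743421731405252868023361819/9408633557921925416010841920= -63.00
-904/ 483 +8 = 2960/ 483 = 6.13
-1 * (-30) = 30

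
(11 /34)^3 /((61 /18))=11979 /1198772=0.01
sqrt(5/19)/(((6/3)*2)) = sqrt(95)/76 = 0.13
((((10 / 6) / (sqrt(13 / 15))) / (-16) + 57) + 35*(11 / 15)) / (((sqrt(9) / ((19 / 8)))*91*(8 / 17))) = 1.53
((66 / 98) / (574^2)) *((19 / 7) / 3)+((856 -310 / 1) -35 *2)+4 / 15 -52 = 719197348687 / 1695154020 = 424.27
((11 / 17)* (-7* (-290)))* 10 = 223300 / 17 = 13135.29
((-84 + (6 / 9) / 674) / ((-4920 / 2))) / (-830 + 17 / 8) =-0.00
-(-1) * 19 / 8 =19 / 8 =2.38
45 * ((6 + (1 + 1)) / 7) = 360 / 7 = 51.43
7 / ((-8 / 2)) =-7 / 4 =-1.75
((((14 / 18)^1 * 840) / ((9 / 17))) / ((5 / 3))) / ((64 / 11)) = 9163 / 72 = 127.26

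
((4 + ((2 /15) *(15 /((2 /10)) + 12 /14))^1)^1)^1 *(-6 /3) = -988 /35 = -28.23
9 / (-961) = -9 / 961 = -0.01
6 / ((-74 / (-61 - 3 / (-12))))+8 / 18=7153 / 1332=5.37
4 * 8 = 32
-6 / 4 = -3 / 2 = -1.50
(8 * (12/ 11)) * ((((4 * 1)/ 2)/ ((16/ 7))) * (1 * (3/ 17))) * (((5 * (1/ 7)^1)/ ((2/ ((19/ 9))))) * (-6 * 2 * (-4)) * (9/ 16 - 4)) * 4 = -11400/ 17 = -670.59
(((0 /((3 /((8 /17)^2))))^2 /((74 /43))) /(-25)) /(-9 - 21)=0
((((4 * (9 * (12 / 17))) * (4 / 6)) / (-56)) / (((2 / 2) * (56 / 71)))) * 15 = -9585 / 1666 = -5.75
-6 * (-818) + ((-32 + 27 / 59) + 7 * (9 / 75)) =7194014 / 1475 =4877.30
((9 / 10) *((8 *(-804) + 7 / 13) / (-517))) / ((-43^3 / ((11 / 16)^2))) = -8277291 / 124361669120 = -0.00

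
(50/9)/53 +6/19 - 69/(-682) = 3225131/6180966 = 0.52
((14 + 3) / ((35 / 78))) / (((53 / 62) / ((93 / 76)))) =1911429 / 35245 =54.23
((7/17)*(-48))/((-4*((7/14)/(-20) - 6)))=-3360/4097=-0.82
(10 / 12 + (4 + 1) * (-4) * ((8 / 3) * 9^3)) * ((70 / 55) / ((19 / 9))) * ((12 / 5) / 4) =-2939265 / 209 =-14063.47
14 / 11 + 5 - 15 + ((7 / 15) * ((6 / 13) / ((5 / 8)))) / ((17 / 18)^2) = -8617632 / 1033175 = -8.34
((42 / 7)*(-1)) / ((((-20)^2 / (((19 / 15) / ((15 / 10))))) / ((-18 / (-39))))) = -19 / 3250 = -0.01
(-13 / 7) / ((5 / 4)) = -1.49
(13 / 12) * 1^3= 13 / 12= 1.08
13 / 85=0.15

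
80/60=4/3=1.33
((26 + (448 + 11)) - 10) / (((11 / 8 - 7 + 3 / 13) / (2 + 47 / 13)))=-277400 / 561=-494.47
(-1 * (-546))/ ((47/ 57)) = 662.17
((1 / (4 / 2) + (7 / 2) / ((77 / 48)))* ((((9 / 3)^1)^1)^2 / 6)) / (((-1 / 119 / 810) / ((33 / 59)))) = -433755 / 2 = -216877.50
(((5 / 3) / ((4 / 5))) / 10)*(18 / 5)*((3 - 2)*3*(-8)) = -18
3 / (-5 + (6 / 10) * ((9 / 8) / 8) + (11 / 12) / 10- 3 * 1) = -2880 / 7511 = -0.38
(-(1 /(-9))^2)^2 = 1 /6561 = 0.00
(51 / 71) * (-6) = -306 / 71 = -4.31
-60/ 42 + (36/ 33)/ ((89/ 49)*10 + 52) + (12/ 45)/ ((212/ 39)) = -15947587/ 11692065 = -1.36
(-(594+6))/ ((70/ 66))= -3960/ 7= -565.71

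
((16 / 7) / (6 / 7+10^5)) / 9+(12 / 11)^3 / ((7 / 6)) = 32659554472 / 29348801559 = 1.11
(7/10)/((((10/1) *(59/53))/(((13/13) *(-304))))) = -28196/1475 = -19.12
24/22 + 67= 749/11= 68.09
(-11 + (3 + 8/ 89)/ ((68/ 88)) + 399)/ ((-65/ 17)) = -593094/ 5785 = -102.52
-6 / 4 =-3 / 2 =-1.50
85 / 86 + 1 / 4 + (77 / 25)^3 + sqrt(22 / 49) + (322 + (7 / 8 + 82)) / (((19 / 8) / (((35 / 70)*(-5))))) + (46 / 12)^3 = -935850380299 / 2757375000 + sqrt(22) / 7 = -338.73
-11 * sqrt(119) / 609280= -0.00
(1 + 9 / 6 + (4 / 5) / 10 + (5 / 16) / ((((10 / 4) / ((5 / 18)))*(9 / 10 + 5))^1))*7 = 1922347 / 106200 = 18.10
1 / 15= 0.07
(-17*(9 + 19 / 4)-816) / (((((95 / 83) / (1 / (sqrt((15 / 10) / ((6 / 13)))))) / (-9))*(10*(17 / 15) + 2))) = 38097*sqrt(13) / 400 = 343.40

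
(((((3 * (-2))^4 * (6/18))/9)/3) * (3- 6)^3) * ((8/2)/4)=-432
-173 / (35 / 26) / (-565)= 4498 / 19775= 0.23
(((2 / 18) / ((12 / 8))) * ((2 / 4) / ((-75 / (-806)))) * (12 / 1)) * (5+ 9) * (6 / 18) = 45136 / 2025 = 22.29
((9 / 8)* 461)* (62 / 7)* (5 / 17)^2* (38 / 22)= 61094025 / 89012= 686.36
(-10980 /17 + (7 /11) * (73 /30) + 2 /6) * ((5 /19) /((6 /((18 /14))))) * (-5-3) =7225686 /24871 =290.53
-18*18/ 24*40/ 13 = -540/ 13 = -41.54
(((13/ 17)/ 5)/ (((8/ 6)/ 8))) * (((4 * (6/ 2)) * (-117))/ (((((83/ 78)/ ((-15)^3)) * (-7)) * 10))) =-576580680/ 9877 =-58376.09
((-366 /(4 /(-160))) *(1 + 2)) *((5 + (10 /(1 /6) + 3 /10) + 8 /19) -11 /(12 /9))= 2524128.63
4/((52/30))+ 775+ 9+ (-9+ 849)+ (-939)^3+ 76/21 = -827934389.07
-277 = -277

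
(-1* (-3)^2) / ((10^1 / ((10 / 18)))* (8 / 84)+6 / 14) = -21 / 5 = -4.20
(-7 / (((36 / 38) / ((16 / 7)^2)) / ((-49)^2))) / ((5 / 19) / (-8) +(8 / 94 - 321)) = 5959353344 / 20635659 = 288.79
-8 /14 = -0.57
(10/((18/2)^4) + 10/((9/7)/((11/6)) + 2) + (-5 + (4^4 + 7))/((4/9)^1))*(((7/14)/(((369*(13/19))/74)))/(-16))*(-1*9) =280235285051/5819029632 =48.16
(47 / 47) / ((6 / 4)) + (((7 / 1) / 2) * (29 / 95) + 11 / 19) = 1319 / 570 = 2.31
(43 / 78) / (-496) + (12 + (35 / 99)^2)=1532381471 / 126393696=12.12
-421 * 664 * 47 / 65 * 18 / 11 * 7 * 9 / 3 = -4966378704 / 715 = -6945984.20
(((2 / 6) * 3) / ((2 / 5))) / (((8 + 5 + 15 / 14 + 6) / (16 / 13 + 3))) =1925 / 3653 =0.53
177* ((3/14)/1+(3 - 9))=-14337/14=-1024.07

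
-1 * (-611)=611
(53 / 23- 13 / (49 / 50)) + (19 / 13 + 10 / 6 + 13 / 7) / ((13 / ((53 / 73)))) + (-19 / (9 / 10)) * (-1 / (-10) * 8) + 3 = -3074725285 / 125134191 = -24.57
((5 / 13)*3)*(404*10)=60600 / 13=4661.54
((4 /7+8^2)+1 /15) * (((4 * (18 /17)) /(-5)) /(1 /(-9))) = 1465992 /2975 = 492.77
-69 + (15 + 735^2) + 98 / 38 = 10263298 / 19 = 540173.58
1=1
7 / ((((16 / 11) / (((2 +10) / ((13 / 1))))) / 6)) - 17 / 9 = 5795 / 234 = 24.76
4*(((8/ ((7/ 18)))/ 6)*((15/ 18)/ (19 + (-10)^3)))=-80/ 6867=-0.01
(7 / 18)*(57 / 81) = 133 / 486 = 0.27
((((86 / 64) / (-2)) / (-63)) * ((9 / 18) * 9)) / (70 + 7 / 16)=0.00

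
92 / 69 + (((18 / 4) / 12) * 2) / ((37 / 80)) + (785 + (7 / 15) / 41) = 17930174 / 22755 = 787.97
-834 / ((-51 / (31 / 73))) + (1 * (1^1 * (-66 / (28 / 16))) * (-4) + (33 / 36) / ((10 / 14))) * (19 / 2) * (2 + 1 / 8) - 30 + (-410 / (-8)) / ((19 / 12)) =488131494923 / 158450880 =3080.65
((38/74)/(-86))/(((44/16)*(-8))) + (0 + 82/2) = 2870183/70004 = 41.00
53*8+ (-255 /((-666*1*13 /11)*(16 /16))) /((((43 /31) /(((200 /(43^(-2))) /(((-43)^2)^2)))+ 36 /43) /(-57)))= 67308743404 /159254771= 422.65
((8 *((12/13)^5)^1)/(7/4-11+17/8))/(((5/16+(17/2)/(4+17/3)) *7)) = -2463105024/27308228857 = -0.09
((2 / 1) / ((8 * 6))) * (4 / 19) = 1 / 114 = 0.01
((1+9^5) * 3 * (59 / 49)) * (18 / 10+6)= 81524430 / 49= 1663763.88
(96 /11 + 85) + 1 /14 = 14445 /154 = 93.80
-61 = -61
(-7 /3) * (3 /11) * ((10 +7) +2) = -133 /11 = -12.09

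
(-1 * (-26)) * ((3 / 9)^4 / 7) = 26 / 567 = 0.05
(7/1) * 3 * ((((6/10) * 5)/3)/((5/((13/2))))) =273/10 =27.30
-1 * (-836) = 836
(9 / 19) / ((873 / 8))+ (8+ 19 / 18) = 300553 / 33174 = 9.06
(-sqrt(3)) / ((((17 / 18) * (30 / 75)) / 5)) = -225 * sqrt(3) / 17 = -22.92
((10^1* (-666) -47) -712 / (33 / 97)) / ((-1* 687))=290395 / 22671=12.81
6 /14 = 3 /7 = 0.43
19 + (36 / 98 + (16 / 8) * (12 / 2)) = 1537 / 49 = 31.37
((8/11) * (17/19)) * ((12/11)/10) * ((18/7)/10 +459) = 690336/21175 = 32.60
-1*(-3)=3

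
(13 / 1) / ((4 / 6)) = 39 / 2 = 19.50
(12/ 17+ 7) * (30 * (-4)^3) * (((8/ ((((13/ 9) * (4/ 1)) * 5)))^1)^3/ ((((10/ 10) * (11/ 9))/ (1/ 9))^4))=-293372928/ 13670667725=-0.02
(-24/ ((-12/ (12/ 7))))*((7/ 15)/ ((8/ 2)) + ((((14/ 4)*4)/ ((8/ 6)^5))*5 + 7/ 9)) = 57619/ 960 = 60.02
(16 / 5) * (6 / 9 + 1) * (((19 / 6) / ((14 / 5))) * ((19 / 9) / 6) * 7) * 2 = 7220 / 243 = 29.71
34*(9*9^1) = 2754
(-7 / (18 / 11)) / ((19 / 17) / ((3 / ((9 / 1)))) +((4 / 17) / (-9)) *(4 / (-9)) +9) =-11781 / 34052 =-0.35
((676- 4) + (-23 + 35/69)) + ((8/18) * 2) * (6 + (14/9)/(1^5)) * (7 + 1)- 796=-172820/1863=-92.76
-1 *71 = -71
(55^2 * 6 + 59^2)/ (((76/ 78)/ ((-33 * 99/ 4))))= -18132043.44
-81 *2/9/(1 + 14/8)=-72/11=-6.55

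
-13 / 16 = -0.81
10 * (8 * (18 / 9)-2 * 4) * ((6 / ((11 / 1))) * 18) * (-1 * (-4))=34560 / 11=3141.82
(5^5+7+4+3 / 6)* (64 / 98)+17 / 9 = 904145 / 441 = 2050.22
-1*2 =-2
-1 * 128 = -128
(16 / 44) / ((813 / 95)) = 380 / 8943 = 0.04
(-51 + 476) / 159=425 / 159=2.67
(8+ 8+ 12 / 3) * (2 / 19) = 40 / 19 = 2.11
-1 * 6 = -6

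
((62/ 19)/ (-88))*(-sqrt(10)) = 31*sqrt(10)/ 836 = 0.12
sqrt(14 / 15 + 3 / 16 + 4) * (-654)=-1479.95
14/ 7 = 2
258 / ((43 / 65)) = 390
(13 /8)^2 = 169 /64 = 2.64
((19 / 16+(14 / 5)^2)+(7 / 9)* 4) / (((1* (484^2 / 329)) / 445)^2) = 4.74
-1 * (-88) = 88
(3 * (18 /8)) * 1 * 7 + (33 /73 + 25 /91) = 47.98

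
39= 39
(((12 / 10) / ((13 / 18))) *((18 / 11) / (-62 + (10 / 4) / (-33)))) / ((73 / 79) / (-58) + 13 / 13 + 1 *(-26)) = 53444448 / 30524678015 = 0.00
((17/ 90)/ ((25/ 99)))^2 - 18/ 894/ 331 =1724448611/ 3082437500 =0.56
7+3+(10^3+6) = 1016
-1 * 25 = -25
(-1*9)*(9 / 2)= -81 / 2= -40.50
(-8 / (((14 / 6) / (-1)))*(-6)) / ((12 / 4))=-48 / 7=-6.86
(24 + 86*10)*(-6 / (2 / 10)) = -26520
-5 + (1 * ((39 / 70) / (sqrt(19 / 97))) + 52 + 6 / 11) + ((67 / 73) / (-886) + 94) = 39 * sqrt(1843) / 1330 + 100702909 / 711458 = 142.80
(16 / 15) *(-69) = -368 / 5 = -73.60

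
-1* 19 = -19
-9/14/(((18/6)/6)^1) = -1.29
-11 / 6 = -1.83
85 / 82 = 1.04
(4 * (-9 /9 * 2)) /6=-4 /3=-1.33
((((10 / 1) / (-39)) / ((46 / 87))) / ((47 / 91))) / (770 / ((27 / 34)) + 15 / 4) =-756 / 783725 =-0.00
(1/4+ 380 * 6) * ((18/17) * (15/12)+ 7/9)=5864803/1224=4791.51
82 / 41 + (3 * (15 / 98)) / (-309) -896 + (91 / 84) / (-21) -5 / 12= -40629499 / 45423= -894.47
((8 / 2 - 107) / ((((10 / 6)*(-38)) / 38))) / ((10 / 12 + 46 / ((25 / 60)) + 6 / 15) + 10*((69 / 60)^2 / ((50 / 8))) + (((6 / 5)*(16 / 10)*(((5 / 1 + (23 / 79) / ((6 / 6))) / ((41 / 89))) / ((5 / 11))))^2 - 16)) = 30391466146875 / 1205572120625008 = 0.03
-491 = -491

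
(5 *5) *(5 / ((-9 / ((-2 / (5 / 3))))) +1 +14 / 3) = 475 / 3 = 158.33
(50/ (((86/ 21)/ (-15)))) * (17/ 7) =-19125/ 43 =-444.77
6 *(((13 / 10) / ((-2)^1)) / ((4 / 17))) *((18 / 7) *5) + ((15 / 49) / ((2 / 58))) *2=-38289 / 196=-195.35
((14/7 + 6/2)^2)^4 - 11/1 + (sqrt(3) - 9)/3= sqrt(3)/3 + 390611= 390611.58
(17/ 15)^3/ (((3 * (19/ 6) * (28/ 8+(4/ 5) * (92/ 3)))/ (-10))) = -39304/ 719055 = -0.05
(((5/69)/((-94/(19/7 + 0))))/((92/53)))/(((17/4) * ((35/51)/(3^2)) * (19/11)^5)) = -76821327/317536760254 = -0.00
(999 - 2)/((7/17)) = 16949/7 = 2421.29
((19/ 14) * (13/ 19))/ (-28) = -13/ 392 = -0.03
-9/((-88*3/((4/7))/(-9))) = -0.18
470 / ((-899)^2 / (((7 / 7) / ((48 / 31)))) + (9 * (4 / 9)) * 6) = 0.00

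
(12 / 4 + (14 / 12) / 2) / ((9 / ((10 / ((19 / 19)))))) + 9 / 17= 4141 / 918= 4.51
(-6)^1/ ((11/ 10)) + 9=39/ 11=3.55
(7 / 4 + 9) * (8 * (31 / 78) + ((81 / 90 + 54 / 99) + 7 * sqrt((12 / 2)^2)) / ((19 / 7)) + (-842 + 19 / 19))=-2880401569 / 326040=-8834.50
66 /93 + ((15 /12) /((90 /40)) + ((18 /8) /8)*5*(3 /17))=229697 /151776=1.51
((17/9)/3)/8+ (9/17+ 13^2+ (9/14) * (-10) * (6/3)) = 4029127/25704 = 156.75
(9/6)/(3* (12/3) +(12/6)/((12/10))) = 9/82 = 0.11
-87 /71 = -1.23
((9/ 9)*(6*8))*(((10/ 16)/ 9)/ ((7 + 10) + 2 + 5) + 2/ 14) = 1763/ 252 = 7.00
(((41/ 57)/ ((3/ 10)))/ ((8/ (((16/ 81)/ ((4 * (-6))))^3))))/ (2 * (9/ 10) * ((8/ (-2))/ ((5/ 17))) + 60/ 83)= 425375/ 60477888014856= 0.00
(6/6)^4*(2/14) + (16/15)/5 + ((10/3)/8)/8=6859/16800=0.41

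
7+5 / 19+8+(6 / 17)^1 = 15.62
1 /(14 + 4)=1 /18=0.06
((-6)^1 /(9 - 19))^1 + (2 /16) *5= 49 /40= 1.22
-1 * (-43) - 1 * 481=-438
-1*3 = -3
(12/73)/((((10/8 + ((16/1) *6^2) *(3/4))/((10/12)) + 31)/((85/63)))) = 3400/8445297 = 0.00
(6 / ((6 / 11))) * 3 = 33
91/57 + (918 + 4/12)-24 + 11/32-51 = 1541779/1824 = 845.27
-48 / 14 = -24 / 7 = -3.43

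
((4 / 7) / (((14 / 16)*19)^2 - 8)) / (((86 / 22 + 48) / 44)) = 123904 / 68656469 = 0.00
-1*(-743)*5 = 3715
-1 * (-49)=49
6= 6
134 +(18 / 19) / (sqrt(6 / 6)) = 2564 / 19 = 134.95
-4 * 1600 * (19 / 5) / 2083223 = -0.01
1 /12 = 0.08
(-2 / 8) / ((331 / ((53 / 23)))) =-53 / 30452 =-0.00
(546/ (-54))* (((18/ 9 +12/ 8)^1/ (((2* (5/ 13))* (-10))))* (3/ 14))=0.99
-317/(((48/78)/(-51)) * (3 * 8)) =70057/64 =1094.64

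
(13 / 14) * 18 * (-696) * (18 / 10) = -732888 / 35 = -20939.66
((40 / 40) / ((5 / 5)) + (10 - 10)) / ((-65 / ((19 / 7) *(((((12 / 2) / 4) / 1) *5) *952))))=-3876 / 13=-298.15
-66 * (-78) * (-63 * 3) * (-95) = 92432340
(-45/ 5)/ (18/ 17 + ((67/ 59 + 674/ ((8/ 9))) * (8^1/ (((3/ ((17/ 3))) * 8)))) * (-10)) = 162486/ 258946559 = 0.00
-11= -11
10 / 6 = 5 / 3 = 1.67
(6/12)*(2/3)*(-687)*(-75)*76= 1305300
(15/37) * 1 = 15/37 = 0.41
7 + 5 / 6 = 47 / 6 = 7.83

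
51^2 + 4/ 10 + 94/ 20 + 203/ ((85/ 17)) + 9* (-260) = 3067/ 10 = 306.70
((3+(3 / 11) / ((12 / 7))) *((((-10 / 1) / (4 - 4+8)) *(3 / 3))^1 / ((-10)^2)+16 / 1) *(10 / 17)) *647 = 115024307 / 5984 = 19221.98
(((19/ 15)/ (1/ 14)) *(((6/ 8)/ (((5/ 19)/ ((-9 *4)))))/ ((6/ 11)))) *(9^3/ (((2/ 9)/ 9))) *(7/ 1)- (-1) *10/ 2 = -34469085863/ 50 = -689381717.26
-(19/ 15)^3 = -6859/ 3375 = -2.03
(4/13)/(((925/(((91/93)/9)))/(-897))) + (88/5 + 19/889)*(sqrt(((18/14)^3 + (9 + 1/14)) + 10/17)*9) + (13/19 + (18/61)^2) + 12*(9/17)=2199701151899/310175955225 + 704943*sqrt(32710006)/7405370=551.53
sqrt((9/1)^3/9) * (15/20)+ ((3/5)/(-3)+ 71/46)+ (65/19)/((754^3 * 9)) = 5248072676681/648432294120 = 8.09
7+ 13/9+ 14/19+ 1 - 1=1570/171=9.18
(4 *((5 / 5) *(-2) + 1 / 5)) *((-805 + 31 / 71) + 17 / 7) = 14351796 / 2485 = 5775.37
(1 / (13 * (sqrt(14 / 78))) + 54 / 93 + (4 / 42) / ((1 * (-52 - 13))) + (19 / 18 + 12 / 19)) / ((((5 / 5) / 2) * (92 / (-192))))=-174919952 / 18491655 - 96 * sqrt(273) / 2093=-10.22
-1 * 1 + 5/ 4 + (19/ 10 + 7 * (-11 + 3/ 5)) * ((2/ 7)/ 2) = -9.88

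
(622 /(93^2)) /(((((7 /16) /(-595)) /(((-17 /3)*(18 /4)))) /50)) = 359516000 /2883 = 124702.05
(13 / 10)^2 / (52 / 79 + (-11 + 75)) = 13351 / 510800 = 0.03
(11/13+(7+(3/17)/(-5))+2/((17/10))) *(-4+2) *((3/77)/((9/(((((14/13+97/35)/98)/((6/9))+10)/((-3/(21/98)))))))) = 8908633343/159345486300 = 0.06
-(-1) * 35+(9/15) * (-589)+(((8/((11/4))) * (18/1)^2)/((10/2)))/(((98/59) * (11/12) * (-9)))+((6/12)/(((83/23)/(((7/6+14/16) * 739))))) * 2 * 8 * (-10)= -249351119074/7381605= -33780.07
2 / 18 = 1 / 9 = 0.11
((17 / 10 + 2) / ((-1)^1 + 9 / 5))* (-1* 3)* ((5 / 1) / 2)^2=-86.72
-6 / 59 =-0.10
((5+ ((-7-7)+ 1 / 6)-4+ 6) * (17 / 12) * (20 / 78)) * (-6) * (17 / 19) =59245 / 4446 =13.33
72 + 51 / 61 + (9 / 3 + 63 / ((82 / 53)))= 583011 / 5002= 116.56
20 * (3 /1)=60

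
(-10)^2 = 100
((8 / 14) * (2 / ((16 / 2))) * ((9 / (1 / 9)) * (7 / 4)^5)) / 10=194481 / 10240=18.99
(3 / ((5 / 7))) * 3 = 63 / 5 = 12.60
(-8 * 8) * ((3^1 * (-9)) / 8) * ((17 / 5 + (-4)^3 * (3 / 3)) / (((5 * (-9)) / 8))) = 58176 / 25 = 2327.04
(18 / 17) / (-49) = -18 / 833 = -0.02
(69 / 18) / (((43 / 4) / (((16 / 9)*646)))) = 475456 / 1161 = 409.52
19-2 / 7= 131 / 7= 18.71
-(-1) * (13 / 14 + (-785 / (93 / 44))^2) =137937.29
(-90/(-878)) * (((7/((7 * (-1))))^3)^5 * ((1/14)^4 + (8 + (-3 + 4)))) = -15558525/16864624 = -0.92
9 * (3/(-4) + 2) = 11.25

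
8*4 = 32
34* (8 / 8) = 34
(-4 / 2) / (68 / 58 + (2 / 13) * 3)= -377 / 308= -1.22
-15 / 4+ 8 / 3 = -13 / 12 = -1.08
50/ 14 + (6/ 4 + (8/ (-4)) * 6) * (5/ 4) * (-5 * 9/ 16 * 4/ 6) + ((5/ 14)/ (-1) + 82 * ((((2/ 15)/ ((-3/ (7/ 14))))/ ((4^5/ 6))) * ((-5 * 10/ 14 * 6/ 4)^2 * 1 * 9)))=1257705/ 50176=25.07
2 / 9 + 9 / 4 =89 / 36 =2.47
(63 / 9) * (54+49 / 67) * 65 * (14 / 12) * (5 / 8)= 58396975 / 3216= 18158.26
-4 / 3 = -1.33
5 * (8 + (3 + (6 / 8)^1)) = 235 / 4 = 58.75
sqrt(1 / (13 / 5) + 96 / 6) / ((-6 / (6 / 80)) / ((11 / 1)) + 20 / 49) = -539 * sqrt(2769) / 48100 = -0.59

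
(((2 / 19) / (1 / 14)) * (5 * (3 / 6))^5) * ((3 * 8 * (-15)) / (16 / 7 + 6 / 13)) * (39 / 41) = -27948375 / 1558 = -17938.62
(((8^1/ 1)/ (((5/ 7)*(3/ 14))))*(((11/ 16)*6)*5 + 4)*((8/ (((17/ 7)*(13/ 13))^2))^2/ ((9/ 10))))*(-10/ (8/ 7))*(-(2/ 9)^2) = 1136.89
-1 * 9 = -9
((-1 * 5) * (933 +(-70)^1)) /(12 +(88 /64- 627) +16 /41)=7.04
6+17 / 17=7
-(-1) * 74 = 74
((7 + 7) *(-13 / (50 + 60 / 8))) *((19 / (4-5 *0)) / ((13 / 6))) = -798 / 115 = -6.94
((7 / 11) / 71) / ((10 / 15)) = 21 / 1562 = 0.01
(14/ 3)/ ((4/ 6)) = 7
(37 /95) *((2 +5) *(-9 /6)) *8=-3108 /95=-32.72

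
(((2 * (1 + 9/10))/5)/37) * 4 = 76/925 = 0.08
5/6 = 0.83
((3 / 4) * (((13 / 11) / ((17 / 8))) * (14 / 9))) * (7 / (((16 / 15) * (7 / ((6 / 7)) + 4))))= 9555 / 27302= 0.35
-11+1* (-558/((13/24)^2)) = -323267/169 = -1912.82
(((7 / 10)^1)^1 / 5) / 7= 1 / 50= 0.02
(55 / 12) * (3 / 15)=11 / 12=0.92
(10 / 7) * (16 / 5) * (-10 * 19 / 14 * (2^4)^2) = -778240 / 49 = -15882.45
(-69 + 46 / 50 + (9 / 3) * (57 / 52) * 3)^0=1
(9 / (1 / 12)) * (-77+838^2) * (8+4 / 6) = 657228312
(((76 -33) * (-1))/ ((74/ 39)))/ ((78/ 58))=-1247/ 74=-16.85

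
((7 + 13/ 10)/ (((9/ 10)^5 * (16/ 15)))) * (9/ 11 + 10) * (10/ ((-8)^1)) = -154328125/ 866052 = -178.20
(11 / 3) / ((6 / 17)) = 187 / 18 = 10.39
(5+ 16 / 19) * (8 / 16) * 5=555 / 38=14.61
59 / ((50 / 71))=4189 / 50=83.78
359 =359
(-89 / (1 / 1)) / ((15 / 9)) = -53.40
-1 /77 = -0.01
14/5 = 2.80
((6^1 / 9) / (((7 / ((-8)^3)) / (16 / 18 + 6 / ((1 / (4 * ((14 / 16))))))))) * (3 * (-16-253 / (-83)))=216857600 / 5229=41472.10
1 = 1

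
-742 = -742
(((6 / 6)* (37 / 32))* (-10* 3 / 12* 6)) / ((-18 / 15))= 925 / 64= 14.45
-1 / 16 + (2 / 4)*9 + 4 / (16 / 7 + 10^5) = 3106349 / 700016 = 4.44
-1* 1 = -1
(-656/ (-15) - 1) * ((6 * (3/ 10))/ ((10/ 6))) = 5769/ 125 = 46.15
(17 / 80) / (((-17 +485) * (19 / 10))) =17 / 71136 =0.00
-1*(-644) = 644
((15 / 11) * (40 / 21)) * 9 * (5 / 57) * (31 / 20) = 4650 / 1463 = 3.18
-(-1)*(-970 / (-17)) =970 / 17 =57.06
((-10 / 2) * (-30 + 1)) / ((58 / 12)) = 30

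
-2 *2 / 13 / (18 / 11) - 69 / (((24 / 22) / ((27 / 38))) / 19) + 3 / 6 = -798935 / 936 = -853.56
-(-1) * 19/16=19/16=1.19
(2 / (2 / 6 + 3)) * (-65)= -39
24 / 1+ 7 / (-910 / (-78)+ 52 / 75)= 7591 / 309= 24.57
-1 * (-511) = 511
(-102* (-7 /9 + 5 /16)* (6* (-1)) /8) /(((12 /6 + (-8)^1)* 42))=1139 /8064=0.14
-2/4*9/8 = -9/16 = -0.56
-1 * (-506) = 506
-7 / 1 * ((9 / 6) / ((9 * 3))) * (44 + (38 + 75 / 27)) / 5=-5341 / 810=-6.59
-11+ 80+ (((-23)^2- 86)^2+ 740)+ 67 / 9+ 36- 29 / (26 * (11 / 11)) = 46121477 / 234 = 197100.33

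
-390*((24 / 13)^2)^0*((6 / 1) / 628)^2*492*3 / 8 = -647595 / 98596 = -6.57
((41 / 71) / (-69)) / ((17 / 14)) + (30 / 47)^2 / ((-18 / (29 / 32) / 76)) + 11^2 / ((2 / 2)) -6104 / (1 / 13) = -58306341011017 / 735888588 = -79232.57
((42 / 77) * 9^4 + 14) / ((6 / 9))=59280 / 11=5389.09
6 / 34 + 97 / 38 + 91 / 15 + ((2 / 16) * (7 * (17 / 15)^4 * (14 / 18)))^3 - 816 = -12604231104866963838939853 / 15642102243375000000000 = -805.79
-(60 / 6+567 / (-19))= 377 / 19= 19.84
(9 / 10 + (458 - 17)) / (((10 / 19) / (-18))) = -755649 / 50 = -15112.98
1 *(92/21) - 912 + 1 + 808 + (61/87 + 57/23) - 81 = -2471390/14007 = -176.44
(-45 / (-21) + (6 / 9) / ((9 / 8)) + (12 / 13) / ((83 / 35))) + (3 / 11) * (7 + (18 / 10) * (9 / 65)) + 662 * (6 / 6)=37411750591 / 56081025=667.10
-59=-59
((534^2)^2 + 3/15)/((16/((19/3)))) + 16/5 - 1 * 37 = 7724824703827/240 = 32186769599.28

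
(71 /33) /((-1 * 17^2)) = -0.01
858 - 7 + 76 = 927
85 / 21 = 4.05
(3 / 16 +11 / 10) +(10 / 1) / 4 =303 / 80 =3.79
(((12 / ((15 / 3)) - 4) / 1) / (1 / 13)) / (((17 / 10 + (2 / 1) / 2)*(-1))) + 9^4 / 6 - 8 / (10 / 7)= 1095.60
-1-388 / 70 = -229 / 35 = -6.54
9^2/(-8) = -10.12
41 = 41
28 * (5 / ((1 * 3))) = 140 / 3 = 46.67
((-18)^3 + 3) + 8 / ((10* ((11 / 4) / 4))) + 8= -320091 / 55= -5819.84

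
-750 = -750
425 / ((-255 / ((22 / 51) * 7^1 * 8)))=-6160 / 153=-40.26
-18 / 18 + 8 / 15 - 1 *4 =-67 / 15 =-4.47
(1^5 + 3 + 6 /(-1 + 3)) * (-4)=-28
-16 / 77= -0.21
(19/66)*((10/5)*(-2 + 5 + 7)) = 190/33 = 5.76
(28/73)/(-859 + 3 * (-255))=-1/4234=-0.00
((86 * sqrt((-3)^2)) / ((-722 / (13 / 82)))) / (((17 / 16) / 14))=-187824 / 251617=-0.75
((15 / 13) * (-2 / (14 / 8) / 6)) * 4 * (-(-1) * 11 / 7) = -880 / 637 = -1.38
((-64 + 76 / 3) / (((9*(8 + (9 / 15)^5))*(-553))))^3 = 47634765625000000 / 53541383398781826964550337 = 0.00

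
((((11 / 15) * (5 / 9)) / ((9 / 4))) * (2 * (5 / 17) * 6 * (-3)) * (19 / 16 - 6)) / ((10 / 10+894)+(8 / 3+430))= 605 / 87057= 0.01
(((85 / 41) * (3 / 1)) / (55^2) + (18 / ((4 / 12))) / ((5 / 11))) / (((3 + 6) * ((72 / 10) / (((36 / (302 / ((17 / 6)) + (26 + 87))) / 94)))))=0.00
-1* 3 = -3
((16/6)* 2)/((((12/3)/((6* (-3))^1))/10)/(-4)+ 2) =960/361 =2.66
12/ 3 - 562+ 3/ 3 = -557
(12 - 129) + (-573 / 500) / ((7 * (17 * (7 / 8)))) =-12183771 / 104125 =-117.01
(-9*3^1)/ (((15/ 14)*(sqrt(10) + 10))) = -14/ 5 + 7*sqrt(10)/ 25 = -1.91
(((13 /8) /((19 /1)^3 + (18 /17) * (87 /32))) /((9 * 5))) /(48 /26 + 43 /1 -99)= -2873 /29564267040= -0.00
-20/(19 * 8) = -5/38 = -0.13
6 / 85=0.07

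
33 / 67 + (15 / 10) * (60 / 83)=8769 / 5561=1.58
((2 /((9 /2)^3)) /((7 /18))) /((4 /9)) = 8 /63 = 0.13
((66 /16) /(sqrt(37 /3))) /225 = 11 * sqrt(111) /22200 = 0.01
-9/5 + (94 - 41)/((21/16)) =4051/105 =38.58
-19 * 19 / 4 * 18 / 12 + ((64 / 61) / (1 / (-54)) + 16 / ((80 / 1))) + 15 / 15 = -465627 / 2440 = -190.83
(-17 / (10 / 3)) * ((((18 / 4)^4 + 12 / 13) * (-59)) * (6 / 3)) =51444873 / 208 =247331.12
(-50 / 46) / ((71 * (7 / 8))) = -200 / 11431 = -0.02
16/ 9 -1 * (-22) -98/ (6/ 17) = -2285/ 9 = -253.89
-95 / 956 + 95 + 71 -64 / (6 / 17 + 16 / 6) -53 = 6750649 / 73612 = 91.71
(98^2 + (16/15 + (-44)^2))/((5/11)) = 1904276/75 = 25390.35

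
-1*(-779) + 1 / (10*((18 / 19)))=779.11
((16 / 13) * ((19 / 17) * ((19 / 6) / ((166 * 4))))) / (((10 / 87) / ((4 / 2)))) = 0.11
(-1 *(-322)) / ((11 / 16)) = 5152 / 11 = 468.36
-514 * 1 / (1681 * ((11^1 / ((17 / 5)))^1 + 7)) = -4369 / 146247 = -0.03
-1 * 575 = -575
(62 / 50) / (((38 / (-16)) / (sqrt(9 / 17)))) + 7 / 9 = 7 / 9-744*sqrt(17) / 8075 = 0.40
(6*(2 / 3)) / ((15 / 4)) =16 / 15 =1.07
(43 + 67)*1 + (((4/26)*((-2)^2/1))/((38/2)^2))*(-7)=516174/4693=109.99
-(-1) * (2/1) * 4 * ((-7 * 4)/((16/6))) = -84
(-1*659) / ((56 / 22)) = -258.89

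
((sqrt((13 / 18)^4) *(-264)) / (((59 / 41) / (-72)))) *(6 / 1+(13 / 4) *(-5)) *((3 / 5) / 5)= -12499916 / 1475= -8474.52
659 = 659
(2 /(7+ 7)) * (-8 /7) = -8 /49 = -0.16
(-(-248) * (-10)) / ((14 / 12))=-2125.71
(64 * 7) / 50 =224 / 25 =8.96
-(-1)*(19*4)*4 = 304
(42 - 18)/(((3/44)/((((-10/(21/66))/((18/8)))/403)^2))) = 0.42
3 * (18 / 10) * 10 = 54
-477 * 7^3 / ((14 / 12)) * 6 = -841428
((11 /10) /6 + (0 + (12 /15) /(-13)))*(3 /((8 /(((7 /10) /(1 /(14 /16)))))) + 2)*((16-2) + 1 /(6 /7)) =189791 /46080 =4.12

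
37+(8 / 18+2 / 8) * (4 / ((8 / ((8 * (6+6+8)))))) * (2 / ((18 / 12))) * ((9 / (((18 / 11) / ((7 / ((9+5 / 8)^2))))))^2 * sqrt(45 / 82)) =1024000 * sqrt(410) / 2187801+37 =46.48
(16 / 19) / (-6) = -8 / 57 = -0.14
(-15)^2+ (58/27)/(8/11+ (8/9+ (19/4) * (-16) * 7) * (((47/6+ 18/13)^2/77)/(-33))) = 144764495721/643065667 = 225.12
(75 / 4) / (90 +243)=25 / 444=0.06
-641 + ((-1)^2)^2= -640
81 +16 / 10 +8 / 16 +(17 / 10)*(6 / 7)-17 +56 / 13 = 65397 / 910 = 71.86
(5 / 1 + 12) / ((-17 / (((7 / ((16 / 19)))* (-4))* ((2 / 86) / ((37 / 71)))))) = 9443 / 6364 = 1.48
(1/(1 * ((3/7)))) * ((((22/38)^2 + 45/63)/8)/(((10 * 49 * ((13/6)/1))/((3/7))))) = 153/1238230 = 0.00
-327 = -327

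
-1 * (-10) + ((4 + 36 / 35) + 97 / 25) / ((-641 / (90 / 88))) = 9857369 / 987140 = 9.99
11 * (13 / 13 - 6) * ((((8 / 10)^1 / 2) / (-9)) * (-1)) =-22 / 9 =-2.44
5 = 5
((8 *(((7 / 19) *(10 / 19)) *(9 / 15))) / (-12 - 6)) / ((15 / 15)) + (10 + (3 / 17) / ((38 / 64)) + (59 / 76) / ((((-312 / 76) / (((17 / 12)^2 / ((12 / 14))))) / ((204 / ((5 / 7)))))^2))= 398899400718655513 / 19355764147200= 20608.82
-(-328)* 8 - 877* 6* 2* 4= -39472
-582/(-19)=582/19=30.63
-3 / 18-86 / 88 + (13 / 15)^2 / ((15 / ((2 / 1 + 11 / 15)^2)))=-25721959 / 33412500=-0.77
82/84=41/42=0.98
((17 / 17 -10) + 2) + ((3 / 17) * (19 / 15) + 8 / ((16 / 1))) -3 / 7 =-7979 / 1190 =-6.71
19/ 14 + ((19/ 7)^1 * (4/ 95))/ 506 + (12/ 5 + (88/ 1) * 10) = 15651343/ 17710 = 883.76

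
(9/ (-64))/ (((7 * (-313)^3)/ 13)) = 117/ 13737605056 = 0.00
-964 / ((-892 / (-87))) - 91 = -185.02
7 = 7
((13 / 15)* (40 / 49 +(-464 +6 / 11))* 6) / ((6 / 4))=-12966824 / 8085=-1603.81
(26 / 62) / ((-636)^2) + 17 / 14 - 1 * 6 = -420069005 / 87775632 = -4.79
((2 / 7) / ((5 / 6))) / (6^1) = 2 / 35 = 0.06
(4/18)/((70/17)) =17/315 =0.05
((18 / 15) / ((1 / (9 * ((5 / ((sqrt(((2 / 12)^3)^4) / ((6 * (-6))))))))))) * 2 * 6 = -1088391168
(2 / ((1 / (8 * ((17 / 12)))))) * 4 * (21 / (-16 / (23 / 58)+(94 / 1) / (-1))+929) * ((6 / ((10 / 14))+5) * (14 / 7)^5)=92987012352 / 2575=36111461.11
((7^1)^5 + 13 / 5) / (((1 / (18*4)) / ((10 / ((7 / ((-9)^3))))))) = -8823022848 / 7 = -1260431835.43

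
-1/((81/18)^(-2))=-81/4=-20.25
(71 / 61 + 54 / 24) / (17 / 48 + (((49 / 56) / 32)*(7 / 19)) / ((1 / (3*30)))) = 2.71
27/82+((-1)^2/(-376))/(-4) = 20345/61664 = 0.33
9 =9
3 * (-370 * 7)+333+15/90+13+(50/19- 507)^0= -44537/6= -7422.83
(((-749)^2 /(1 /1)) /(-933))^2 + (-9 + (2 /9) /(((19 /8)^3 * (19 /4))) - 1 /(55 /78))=2255754610323121298 /6239364833295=361535.94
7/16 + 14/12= 1.60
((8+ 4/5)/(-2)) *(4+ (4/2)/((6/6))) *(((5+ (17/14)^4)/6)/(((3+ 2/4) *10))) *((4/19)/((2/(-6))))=9094833/15966650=0.57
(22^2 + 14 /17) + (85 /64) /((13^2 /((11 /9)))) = 802325143 /1654848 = 484.83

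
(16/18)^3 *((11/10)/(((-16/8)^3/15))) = -352/243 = -1.45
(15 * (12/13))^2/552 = 1350/3887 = 0.35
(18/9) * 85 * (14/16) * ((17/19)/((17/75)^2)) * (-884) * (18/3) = -261056250/19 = -13739802.63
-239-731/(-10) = -1659/10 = -165.90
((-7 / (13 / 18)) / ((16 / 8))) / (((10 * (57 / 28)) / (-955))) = 56154 / 247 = 227.34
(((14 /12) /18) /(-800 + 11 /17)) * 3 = -119 /489204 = -0.00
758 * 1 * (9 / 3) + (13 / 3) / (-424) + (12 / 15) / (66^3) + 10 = 174009050537 / 76186440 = 2283.99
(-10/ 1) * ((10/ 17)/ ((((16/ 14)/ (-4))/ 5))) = 1750/ 17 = 102.94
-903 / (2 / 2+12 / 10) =-4515 / 11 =-410.45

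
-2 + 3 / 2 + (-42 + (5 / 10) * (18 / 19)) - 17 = -2243 / 38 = -59.03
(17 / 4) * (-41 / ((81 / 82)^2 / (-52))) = 60926164 / 6561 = 9286.11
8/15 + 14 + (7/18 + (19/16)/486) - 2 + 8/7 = 3828617/272160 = 14.07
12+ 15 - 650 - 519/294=-61227/98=-624.77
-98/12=-49/6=-8.17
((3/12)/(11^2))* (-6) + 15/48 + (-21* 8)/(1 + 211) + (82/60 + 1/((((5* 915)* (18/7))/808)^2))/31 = -2416551524127553/5392748070270000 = -0.45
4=4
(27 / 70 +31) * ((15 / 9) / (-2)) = -2197 / 84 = -26.15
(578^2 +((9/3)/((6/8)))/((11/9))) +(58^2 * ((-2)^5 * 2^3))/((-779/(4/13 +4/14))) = 261025782736/779779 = 334743.28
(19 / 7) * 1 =19 / 7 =2.71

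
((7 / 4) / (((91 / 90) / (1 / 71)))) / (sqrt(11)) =0.01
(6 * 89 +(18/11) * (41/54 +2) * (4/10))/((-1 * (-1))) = 88408/165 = 535.81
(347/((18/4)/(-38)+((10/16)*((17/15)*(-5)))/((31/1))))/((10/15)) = -7357788/3289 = -2237.09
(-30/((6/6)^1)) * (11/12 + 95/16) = -1645/8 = -205.62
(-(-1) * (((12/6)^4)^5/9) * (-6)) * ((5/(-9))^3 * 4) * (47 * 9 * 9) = 49283072000/27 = 1825298962.96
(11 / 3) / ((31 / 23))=2.72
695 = 695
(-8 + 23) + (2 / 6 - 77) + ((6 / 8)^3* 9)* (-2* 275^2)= -55136545 / 96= -574339.01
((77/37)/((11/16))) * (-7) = -784/37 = -21.19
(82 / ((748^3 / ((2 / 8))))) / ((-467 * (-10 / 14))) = 287 / 1954436992640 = 0.00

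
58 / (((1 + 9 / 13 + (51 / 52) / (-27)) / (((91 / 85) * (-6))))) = -14820624 / 65875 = -224.98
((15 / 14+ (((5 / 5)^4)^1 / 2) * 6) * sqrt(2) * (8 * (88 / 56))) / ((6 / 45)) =18810 * sqrt(2) / 49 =542.88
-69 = -69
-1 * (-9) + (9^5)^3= 205891132094658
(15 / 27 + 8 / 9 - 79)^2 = 487204 / 81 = 6014.86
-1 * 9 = -9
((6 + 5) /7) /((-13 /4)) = -44 /91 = -0.48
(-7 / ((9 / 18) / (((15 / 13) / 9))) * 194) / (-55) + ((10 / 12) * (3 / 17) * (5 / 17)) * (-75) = 765473 / 247962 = 3.09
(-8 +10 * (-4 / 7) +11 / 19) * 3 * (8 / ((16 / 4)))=-10482 / 133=-78.81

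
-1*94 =-94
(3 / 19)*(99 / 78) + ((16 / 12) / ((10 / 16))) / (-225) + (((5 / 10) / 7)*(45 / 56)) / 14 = 1784436821 / 9149868000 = 0.20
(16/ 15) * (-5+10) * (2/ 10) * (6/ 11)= 32/ 55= 0.58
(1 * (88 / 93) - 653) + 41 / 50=-3028237 / 4650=-651.23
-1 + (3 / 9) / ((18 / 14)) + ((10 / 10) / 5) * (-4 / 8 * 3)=-281 / 270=-1.04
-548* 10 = -5480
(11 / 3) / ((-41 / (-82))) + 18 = 76 / 3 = 25.33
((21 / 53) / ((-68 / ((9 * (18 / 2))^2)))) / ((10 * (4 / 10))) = -137781 / 14416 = -9.56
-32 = -32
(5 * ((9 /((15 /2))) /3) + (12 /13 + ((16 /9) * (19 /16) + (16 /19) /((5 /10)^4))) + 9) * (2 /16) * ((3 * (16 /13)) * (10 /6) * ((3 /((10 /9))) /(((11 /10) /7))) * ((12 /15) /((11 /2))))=20546400 /388531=52.88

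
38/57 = 2/3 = 0.67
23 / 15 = 1.53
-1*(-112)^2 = -12544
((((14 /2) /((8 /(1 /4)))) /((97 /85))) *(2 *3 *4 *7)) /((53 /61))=762195 /20564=37.06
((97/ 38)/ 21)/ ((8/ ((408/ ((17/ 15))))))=1455/ 266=5.47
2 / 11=0.18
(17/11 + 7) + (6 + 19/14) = 2449/154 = 15.90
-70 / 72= -0.97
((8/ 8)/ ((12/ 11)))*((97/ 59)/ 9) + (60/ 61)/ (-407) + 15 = 2399072749/ 158197644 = 15.17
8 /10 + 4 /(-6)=2 /15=0.13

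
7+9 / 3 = 10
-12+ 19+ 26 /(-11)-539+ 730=195.64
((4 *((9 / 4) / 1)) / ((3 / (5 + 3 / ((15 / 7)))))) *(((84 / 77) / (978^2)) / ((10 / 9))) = 144 / 7306475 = 0.00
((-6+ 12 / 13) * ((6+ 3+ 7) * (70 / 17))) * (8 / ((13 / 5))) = -1029.17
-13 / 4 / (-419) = 13 / 1676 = 0.01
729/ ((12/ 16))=972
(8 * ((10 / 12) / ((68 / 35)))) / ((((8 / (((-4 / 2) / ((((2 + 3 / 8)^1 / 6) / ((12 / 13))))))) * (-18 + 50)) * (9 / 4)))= -350 / 12597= -0.03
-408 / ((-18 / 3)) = 68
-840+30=-810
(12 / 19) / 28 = 3 / 133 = 0.02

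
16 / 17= 0.94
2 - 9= -7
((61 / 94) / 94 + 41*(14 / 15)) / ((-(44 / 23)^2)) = -2683500091 / 256597440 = -10.46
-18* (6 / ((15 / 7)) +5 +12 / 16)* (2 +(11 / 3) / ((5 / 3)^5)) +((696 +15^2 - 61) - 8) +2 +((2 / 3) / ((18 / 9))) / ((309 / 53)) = 14553239677 / 28968750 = 502.38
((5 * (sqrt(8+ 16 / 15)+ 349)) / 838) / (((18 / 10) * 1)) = 5 * sqrt(510) / 11313+ 8725 / 7542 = 1.17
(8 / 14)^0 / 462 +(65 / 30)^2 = 13019 / 2772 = 4.70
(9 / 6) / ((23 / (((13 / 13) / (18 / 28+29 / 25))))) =0.04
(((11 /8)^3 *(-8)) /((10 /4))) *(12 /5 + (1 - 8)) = 30613 /800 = 38.27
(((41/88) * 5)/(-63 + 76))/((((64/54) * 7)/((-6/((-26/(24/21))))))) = 16605/2914912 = 0.01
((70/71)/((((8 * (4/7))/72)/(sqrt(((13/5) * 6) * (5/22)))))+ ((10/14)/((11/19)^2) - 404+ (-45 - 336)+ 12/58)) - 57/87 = -19240621/24563+ 2205 * sqrt(429)/1562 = -754.08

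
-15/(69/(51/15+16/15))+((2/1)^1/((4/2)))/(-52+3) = -3352/3381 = -0.99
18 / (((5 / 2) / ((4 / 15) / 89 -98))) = -1569912 / 2225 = -705.58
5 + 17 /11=72 /11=6.55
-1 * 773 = -773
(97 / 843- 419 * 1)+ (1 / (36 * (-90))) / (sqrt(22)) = -418.89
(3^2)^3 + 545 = 1274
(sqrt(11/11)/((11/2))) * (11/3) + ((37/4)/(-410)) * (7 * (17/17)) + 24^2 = 2836423/4920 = 576.51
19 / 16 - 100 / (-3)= 1657 / 48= 34.52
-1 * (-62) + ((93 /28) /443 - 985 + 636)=-3559855 /12404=-286.99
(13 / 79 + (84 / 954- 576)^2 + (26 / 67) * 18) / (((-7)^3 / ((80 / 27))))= -3550648417966640 / 1239236015913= -2865.19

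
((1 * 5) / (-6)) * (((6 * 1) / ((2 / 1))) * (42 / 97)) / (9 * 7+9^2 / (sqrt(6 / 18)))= -0.01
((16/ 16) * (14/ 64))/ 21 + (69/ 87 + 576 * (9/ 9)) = 1605821/ 2784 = 576.80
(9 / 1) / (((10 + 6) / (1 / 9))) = 1 / 16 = 0.06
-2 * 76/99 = -152/99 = -1.54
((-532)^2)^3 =22670953897037824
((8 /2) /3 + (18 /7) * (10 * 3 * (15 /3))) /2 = 4064 /21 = 193.52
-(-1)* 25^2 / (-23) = -625 / 23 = -27.17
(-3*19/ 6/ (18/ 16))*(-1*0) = 0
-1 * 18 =-18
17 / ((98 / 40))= 340 / 49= 6.94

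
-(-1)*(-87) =-87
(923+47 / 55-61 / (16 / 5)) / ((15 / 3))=180.96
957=957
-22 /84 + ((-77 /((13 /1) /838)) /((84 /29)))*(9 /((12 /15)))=-42103787 /2184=-19278.29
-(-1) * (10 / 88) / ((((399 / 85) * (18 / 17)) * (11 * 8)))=7225 / 27808704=0.00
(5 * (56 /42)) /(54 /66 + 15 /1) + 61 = 61.42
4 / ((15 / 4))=16 / 15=1.07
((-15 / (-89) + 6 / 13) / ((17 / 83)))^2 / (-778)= -3661097049 / 300984518458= -0.01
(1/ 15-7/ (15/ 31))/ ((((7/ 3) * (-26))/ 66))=7128/ 455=15.67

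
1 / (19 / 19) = 1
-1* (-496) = 496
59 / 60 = 0.98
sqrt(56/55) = 2*sqrt(770)/55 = 1.01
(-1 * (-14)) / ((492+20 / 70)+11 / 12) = 1176 / 41429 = 0.03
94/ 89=1.06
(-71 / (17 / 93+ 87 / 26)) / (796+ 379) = -171678 / 10026275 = -0.02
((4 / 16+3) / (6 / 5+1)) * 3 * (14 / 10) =273 / 44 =6.20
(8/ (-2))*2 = -8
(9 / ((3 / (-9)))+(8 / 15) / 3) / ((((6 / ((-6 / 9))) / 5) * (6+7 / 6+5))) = 2414 / 1971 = 1.22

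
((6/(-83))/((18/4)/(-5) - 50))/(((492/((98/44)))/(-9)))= -0.00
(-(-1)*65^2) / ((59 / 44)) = 185900 / 59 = 3150.85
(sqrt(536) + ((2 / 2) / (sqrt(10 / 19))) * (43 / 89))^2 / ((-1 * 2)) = -42491691 / 158420 - 86 * sqrt(6365) / 445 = -283.64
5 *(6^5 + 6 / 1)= 38910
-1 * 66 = -66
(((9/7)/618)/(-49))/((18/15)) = -5/141316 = -0.00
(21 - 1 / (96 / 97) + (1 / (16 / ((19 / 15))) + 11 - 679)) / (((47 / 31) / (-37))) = 15812.28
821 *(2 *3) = 4926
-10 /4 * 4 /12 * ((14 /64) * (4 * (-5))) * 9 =525 /16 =32.81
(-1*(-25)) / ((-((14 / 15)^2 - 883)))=5625 / 198479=0.03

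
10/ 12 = 5/ 6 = 0.83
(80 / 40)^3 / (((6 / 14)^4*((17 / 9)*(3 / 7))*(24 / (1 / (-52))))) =-16807 / 71604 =-0.23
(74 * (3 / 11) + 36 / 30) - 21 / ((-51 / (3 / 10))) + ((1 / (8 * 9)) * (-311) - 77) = -805337 / 13464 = -59.81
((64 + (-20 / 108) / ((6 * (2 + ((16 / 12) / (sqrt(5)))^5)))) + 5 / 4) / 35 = 9600 * sqrt(5) / 1289861867 + 1717215372 / 921329905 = 1.86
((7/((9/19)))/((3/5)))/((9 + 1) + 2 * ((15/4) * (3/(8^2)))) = 17024/7155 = 2.38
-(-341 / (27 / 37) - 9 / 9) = 12644 / 27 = 468.30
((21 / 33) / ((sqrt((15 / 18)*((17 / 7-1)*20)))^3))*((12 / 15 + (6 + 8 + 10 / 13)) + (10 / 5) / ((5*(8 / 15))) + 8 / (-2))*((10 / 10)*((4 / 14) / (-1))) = -67263*sqrt(105) / 35750000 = -0.02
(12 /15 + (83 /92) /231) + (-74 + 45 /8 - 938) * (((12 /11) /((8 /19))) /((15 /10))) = -369249289 /212520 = -1737.48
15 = 15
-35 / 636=-0.06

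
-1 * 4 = -4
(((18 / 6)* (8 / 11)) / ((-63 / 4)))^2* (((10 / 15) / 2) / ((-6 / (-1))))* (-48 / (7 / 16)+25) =-303616 / 3361743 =-0.09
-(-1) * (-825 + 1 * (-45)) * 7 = -6090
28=28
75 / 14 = 5.36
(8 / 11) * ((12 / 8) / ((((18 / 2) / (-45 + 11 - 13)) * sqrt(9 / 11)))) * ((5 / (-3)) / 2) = 470 * sqrt(11) / 297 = 5.25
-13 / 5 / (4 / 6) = -39 / 10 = -3.90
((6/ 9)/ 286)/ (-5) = -1/ 2145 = -0.00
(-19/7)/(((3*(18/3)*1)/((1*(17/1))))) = -323/126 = -2.56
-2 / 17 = -0.12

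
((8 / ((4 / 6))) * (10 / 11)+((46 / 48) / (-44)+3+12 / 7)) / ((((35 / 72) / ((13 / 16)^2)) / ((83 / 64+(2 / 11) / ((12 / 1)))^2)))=149654834519983 / 4103224688640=36.47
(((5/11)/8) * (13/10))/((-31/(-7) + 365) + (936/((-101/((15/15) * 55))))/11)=9191/40202976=0.00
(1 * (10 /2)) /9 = 5 /9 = 0.56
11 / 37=0.30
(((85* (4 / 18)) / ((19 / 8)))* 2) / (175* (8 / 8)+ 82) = 2720 / 43947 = 0.06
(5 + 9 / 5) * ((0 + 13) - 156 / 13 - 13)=-408 / 5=-81.60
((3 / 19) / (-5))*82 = -246 / 95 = -2.59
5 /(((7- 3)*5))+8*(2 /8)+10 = 49 /4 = 12.25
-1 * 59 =-59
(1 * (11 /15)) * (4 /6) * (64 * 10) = 2816 /9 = 312.89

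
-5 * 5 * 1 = -25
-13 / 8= -1.62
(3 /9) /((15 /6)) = 2 /15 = 0.13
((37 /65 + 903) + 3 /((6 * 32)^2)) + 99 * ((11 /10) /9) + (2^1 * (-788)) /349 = 253987041437 /278753280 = 911.15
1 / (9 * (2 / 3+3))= 1 / 33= 0.03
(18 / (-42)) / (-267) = 1 / 623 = 0.00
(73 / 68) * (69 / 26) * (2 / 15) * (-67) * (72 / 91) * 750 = -303731100 / 20111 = -15102.73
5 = 5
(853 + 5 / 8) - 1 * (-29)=882.62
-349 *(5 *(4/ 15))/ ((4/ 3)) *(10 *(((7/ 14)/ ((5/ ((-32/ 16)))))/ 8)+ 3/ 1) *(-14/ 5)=26873/ 10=2687.30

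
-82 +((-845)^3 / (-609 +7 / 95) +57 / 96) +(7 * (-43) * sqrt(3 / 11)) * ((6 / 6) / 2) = 229254590745 / 231392 - 301 * sqrt(33) / 22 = 990684.23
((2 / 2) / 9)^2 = 1 / 81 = 0.01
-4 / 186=-2 / 93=-0.02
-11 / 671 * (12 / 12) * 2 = -0.03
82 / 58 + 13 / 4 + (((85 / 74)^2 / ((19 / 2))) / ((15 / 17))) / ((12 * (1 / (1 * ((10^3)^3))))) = 356192626647559 / 27155484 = 13116784.32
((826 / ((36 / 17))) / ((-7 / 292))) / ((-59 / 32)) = 79424 / 9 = 8824.89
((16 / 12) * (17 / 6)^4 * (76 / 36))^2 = 2518248436201 / 76527504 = 32906.45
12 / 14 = 6 / 7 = 0.86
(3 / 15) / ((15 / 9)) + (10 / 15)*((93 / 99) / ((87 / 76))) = 143639 / 215325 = 0.67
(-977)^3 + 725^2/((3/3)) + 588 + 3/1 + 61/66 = -61515208661/66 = -932048616.08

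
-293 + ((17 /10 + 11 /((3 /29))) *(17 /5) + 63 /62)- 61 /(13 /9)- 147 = -3442667 /30225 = -113.90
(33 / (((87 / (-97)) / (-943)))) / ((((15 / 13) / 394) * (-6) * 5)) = -2576829541 / 6525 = -394916.40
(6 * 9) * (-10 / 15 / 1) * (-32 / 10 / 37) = 3.11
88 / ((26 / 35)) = 1540 / 13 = 118.46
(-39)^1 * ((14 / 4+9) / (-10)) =195 / 4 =48.75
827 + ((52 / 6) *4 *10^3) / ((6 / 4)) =215443 / 9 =23938.11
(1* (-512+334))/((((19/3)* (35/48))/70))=-51264/19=-2698.11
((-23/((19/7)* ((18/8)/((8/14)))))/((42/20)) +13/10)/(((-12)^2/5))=9883/1034208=0.01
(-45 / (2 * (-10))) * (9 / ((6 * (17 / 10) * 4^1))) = 135 / 272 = 0.50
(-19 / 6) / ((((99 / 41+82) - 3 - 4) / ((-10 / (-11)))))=-3895 / 104742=-0.04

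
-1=-1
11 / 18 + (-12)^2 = 2603 / 18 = 144.61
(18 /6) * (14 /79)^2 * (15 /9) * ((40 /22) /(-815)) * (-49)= 0.02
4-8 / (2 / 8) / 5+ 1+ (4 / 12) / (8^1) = -163 / 120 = -1.36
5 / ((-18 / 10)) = -25 / 9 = -2.78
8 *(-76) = -608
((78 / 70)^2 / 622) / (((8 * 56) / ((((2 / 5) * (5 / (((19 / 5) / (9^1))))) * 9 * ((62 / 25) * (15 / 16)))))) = 11457693 / 25942873600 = 0.00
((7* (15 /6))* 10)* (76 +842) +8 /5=803258 /5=160651.60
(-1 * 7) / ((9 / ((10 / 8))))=-35 / 36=-0.97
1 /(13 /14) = 14 /13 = 1.08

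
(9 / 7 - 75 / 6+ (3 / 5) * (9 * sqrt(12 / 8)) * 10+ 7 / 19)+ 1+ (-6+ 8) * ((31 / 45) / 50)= -2938129 / 299250+ 27 * sqrt(6)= 56.32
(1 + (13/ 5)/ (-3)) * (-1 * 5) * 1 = -2/ 3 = -0.67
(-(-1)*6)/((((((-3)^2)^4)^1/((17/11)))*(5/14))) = 476/120285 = 0.00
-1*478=-478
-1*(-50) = 50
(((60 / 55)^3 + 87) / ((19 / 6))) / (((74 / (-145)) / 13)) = -664603875 / 935693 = -710.28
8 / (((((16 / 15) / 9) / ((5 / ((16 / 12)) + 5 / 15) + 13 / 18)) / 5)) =12975 / 8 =1621.88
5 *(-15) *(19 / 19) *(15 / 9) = -125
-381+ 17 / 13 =-379.69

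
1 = 1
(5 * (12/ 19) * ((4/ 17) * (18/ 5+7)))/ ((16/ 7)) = 1113/ 323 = 3.45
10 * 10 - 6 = 94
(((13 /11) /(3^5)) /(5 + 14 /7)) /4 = 13 /74844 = 0.00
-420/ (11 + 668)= -60/ 97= -0.62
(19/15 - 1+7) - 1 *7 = 4/15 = 0.27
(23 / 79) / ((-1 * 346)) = -23 / 27334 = -0.00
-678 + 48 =-630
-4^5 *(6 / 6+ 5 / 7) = -12288 / 7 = -1755.43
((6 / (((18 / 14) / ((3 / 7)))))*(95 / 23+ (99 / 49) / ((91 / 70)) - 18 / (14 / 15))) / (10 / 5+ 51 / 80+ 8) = -31883200 / 12468001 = -2.56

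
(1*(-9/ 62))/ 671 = -0.00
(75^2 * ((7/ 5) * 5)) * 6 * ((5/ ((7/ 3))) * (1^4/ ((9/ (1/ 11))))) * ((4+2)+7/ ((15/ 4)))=442500/ 11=40227.27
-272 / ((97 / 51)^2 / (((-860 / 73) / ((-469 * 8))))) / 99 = -8450360 / 3543495263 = -0.00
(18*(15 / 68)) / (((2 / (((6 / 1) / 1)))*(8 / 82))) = 16605 / 136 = 122.10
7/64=0.11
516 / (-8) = -129 / 2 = -64.50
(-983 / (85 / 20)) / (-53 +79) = -1966 / 221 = -8.90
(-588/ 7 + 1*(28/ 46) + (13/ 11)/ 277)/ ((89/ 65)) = -379850055/ 6237209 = -60.90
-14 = -14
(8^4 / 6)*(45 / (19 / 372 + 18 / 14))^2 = 9373800038400 / 12117361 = 773584.28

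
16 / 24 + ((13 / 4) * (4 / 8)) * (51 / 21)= 775 / 168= 4.61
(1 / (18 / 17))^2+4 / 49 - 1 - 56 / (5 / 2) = -1780207 / 79380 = -22.43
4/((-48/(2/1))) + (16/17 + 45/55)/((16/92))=22327/2244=9.95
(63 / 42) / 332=3 / 664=0.00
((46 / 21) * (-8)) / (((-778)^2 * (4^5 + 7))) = -92 / 3276250971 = -0.00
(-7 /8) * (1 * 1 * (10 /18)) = -35 /72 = -0.49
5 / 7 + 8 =61 / 7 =8.71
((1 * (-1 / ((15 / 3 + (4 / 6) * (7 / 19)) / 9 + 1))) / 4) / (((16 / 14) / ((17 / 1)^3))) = -2520369 / 3712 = -678.98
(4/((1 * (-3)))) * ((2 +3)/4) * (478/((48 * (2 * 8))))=-1195/1152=-1.04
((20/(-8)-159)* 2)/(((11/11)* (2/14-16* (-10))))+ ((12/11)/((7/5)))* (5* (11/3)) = 12.27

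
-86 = -86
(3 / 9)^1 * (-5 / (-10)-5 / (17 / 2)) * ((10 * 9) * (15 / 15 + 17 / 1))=-810 / 17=-47.65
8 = 8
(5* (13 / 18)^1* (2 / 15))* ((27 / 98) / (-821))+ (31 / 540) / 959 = -302713 / 2976141420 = -0.00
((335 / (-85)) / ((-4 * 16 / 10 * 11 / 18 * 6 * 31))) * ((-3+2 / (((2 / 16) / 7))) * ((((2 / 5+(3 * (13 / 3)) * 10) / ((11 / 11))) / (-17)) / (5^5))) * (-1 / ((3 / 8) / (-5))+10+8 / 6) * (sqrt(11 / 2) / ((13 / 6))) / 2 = -132133179 * sqrt(22) / 32028425000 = -0.02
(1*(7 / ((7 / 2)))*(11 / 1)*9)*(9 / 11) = 162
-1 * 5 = -5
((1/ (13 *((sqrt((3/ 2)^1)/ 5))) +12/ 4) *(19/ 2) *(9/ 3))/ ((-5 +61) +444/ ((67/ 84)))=6365 *sqrt(6)/ 1067248 +11457/ 82096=0.15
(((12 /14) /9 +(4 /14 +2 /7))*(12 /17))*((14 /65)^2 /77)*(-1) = -224 /790075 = -0.00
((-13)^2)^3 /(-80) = -4826809 /80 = -60335.11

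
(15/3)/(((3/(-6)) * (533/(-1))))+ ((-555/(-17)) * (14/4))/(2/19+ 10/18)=354128975/2047786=172.93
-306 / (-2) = 153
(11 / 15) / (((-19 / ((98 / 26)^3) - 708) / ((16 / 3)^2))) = -331299584 / 11250526725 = -0.03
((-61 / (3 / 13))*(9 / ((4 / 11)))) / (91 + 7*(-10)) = -8723 / 28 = -311.54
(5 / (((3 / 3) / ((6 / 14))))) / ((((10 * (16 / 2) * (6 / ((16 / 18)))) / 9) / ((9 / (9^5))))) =1 / 183708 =0.00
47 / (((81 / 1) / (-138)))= -2162 / 27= -80.07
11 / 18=0.61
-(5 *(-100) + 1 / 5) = 499.80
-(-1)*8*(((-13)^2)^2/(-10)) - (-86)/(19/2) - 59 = -2175381/95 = -22898.75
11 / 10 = 1.10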